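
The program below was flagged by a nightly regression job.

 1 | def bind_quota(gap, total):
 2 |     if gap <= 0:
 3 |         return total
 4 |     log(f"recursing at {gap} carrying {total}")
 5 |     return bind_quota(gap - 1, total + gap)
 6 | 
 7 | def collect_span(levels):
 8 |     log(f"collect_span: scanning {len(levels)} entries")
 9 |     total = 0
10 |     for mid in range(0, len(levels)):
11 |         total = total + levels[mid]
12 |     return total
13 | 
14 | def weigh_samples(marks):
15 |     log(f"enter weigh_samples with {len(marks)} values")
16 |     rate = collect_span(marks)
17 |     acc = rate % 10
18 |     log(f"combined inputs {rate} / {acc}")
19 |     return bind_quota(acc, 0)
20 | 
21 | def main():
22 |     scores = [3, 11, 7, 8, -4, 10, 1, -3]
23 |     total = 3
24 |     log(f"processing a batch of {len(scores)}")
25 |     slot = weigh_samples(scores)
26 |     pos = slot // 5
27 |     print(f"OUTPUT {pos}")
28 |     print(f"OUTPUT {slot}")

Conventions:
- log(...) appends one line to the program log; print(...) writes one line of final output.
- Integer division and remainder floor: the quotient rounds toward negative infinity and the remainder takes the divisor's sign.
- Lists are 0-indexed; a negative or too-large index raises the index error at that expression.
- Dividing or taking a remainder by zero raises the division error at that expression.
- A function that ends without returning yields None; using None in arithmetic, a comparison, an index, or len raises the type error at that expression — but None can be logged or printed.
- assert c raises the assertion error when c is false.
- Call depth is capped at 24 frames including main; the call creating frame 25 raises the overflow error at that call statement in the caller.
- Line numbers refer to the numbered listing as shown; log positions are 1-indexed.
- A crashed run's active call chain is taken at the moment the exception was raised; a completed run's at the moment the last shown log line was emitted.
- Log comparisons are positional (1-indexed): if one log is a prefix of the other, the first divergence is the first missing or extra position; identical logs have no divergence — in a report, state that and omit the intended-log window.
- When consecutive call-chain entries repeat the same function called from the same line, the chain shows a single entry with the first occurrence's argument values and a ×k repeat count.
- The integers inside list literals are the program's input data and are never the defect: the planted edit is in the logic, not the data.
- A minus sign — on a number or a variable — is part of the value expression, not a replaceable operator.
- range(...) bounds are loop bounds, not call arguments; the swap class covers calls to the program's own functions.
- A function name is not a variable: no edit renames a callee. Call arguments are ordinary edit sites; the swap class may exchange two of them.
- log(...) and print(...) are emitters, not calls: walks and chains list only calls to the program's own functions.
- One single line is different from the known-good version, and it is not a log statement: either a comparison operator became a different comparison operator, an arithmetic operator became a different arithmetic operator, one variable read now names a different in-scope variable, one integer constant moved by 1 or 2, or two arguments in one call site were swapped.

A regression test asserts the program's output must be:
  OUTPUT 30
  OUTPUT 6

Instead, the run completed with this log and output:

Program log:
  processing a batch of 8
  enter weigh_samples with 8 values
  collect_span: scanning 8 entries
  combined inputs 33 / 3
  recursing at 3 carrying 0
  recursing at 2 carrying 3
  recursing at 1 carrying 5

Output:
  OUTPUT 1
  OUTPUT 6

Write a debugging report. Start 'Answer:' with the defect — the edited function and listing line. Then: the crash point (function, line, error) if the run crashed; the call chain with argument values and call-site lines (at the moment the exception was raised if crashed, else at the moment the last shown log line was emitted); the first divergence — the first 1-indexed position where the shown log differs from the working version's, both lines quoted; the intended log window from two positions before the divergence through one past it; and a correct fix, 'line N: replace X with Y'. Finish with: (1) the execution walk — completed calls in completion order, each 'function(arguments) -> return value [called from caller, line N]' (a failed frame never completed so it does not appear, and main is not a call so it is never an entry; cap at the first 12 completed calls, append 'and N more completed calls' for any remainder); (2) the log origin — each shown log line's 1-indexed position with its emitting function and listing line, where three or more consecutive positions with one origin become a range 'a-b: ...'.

Answer: the defect is in main at line 26.
The tell: No log line changed; the fault shows up purely in the output.
Call chain: main -> weigh_samples([3, 11, 7, 8, -4, 10, 1, -3]) (called at line 25) -> bind_quota(3, 0) (called at line 19) -> bind_quota(2, 3) (called at line 5) ×2.
First divergence: none — the logs agree in full.
Execution walk:
  collect_span([3, 11, 7, 8, -4, 10, 1, -3]) -> 33  [called from weigh_samples, line 16]
  bind_quota(0, 6) -> 6  [called from bind_quota, line 5]
  bind_quota(1, 5) -> 6  [called from bind_quota, line 5]
  bind_quota(2, 3) -> 6  [called from bind_quota, line 5]
  bind_quota(3, 0) -> 6  [called from weigh_samples, line 19]
  weigh_samples([3, 11, 7, 8, -4, 10, 1, -3]) -> 6  [called from main, line 25]
Origin of each log line:
  1: logged in main at line 24
  2: logged in weigh_samples at line 15
  3: logged in collect_span at line 8
  4: logged in weigh_samples at line 18
  5-7: logged in bind_quota at line 4
A correct fix: line 26: replace `//` with `*`.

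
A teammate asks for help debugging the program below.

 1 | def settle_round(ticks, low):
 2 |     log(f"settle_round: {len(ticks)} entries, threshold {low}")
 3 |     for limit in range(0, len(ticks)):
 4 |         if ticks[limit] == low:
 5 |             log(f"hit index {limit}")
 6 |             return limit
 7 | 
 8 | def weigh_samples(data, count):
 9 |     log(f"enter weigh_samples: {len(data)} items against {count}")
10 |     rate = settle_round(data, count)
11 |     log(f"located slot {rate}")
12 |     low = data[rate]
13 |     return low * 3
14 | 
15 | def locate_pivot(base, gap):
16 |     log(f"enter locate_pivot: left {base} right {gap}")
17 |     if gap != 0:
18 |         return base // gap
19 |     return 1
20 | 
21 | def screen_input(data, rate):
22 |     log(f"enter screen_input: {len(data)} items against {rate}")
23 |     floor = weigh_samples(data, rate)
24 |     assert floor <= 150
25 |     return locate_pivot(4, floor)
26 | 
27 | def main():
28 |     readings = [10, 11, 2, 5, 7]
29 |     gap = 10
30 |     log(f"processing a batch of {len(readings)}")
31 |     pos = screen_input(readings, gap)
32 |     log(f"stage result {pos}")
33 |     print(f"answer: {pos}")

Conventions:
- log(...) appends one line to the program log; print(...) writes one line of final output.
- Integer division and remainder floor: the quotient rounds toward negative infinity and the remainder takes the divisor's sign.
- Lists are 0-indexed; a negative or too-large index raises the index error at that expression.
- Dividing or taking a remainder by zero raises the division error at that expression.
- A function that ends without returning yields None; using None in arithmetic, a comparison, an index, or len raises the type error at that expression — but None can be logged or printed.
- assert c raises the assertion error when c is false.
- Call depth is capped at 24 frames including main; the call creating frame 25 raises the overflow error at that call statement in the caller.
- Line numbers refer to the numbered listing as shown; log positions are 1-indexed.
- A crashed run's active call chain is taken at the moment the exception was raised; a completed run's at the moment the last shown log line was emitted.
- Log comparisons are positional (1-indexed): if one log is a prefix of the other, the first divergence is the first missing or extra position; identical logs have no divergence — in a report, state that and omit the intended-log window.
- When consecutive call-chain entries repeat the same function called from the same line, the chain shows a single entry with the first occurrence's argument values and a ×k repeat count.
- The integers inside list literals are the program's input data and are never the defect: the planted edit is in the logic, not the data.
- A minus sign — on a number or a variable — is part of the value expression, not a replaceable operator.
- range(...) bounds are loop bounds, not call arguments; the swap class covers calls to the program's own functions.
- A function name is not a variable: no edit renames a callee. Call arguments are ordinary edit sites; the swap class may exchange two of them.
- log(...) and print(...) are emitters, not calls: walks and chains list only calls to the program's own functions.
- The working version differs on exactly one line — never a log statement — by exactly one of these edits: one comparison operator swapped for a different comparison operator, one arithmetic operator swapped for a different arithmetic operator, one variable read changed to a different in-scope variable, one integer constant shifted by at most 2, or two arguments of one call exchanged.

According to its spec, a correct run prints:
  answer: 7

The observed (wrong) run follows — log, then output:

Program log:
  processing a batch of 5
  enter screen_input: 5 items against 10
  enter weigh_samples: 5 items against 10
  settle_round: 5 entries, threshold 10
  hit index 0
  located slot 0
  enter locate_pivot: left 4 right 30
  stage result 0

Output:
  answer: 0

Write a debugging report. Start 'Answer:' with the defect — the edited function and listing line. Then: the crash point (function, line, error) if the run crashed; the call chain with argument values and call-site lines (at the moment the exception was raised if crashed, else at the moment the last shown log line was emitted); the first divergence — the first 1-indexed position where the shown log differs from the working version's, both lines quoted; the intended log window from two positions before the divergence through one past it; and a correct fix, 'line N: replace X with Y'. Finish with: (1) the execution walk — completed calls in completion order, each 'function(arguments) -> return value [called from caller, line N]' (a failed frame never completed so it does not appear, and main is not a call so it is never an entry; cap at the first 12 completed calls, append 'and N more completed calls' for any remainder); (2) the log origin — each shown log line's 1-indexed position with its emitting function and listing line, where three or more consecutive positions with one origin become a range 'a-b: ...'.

Answer: the defect is in screen_input at line 25.
Key fact: Everything matches until log position 7, which reads 'enter locate_pivot: left 4 right 30' in place of 'enter locate_pivot: left 30 right 4'.
Call chain: main.
First divergence: position 7 — shown 'enter locate_pivot: left 4 right 30', intended 'enter locate_pivot: left 30 right 4'.
Intended log window:
  5: hit index 0
  6: located slot 0
  7: enter locate_pivot: left 30 right 4
  8: stage result 7
Execution walk:
  settle_round([10, 11, 2, 5, 7], 10) -> 0  [called from weigh_samples, line 10]
  weigh_samples([10, 11, 2, 5, 7], 10) -> 30  [called from screen_input, line 23]
  locate_pivot(4, 30) -> 0  [called from screen_input, line 25]
  screen_input([10, 11, 2, 5, 7], 10) -> 0  [called from main, line 31]
Log origin:
  1: from main, line 30
  2: from screen_input, line 22
  3: from weigh_samples, line 9
  4: from settle_round, line 2
  5: from settle_round, line 5
  6: from weigh_samples, line 11
  7: from locate_pivot, line 16
  8: from main, line 32
A correct fix: line 25: replace `locate_pivot(4, floor)` with `locate_pivot(floor, 4)`.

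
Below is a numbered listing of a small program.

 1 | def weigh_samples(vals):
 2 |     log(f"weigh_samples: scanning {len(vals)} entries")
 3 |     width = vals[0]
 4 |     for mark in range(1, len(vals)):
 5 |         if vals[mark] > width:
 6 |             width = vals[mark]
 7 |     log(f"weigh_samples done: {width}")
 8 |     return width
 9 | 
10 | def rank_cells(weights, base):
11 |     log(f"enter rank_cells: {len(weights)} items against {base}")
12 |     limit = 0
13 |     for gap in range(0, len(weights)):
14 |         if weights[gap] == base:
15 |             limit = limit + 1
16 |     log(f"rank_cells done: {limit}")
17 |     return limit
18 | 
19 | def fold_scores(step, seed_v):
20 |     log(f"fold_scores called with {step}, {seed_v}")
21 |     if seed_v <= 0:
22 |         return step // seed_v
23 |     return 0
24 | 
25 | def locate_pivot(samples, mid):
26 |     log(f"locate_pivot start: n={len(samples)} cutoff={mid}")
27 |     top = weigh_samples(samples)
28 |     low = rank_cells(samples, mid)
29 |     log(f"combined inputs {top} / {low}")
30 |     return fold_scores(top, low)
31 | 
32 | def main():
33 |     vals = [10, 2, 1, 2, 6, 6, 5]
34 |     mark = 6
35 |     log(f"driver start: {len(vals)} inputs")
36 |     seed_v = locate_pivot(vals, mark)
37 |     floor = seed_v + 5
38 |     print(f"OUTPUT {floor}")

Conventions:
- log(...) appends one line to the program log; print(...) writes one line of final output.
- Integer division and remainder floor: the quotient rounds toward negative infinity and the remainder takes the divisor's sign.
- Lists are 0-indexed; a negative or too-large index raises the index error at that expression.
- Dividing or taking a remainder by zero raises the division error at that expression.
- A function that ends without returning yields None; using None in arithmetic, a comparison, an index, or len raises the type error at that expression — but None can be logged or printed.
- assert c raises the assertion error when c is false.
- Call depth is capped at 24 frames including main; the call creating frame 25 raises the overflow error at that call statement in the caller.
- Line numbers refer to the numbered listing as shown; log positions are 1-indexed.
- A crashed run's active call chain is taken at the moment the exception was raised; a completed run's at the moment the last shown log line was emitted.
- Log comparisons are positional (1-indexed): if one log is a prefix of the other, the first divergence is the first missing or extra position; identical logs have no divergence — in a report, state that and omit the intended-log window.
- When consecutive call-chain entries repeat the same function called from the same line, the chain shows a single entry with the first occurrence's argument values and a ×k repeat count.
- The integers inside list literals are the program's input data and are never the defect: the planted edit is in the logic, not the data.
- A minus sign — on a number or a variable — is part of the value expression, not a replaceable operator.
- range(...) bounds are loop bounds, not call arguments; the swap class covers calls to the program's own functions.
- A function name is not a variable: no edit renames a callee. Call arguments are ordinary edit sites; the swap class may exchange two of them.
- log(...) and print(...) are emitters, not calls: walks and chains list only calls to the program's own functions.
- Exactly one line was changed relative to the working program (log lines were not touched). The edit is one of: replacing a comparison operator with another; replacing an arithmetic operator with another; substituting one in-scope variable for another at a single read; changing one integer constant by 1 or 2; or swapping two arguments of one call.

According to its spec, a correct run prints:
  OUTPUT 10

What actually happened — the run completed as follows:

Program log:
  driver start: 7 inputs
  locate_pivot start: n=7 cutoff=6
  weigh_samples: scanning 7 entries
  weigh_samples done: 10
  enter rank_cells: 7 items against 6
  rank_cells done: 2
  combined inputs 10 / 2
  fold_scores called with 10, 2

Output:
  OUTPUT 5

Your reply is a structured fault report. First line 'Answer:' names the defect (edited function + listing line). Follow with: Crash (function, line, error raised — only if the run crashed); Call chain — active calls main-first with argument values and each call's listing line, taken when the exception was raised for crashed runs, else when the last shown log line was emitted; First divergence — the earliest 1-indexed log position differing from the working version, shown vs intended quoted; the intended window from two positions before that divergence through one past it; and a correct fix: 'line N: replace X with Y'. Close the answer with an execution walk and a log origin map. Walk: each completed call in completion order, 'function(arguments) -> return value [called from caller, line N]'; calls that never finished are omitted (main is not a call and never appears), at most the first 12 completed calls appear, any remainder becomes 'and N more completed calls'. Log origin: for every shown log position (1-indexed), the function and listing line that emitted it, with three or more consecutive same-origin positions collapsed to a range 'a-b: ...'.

Answer: the defect is in fold_scores at line 21.
Core observation: The two runs log identically and part ways only at the printed values.
Call chain: main -> locate_pivot([10, 2, 1, 2, 6, 6, 5], 6) (called at line 36) -> fold_scores(10, 2) (called at line 30).
First divergence: none — the logs agree in full.
Execution walk:
  weigh_samples([10, 2, 1, 2, 6, 6, 5]) -> 10  [called from locate_pivot, line 27]
  rank_cells([10, 2, 1, 2, 6, 6, 5], 6) -> 2  [called from locate_pivot, line 28]
  fold_scores(10, 2) -> 0  [called from locate_pivot, line 30]
  locate_pivot([10, 2, 1, 2, 6, 6, 5], 6) -> 0  [called from main, line 36]
Log line origins:
  1: emitted by main (line 35)
  2: emitted by locate_pivot (line 26)
  3: emitted by weigh_samples (line 2)
  4: emitted by weigh_samples (line 7)
  5: emitted by rank_cells (line 11)
  6: emitted by rank_cells (line 16)
  7: emitted by locate_pivot (line 29)
  8: emitted by fold_scores (line 20)
A correct fix: line 21: replace `<=` with `!=`.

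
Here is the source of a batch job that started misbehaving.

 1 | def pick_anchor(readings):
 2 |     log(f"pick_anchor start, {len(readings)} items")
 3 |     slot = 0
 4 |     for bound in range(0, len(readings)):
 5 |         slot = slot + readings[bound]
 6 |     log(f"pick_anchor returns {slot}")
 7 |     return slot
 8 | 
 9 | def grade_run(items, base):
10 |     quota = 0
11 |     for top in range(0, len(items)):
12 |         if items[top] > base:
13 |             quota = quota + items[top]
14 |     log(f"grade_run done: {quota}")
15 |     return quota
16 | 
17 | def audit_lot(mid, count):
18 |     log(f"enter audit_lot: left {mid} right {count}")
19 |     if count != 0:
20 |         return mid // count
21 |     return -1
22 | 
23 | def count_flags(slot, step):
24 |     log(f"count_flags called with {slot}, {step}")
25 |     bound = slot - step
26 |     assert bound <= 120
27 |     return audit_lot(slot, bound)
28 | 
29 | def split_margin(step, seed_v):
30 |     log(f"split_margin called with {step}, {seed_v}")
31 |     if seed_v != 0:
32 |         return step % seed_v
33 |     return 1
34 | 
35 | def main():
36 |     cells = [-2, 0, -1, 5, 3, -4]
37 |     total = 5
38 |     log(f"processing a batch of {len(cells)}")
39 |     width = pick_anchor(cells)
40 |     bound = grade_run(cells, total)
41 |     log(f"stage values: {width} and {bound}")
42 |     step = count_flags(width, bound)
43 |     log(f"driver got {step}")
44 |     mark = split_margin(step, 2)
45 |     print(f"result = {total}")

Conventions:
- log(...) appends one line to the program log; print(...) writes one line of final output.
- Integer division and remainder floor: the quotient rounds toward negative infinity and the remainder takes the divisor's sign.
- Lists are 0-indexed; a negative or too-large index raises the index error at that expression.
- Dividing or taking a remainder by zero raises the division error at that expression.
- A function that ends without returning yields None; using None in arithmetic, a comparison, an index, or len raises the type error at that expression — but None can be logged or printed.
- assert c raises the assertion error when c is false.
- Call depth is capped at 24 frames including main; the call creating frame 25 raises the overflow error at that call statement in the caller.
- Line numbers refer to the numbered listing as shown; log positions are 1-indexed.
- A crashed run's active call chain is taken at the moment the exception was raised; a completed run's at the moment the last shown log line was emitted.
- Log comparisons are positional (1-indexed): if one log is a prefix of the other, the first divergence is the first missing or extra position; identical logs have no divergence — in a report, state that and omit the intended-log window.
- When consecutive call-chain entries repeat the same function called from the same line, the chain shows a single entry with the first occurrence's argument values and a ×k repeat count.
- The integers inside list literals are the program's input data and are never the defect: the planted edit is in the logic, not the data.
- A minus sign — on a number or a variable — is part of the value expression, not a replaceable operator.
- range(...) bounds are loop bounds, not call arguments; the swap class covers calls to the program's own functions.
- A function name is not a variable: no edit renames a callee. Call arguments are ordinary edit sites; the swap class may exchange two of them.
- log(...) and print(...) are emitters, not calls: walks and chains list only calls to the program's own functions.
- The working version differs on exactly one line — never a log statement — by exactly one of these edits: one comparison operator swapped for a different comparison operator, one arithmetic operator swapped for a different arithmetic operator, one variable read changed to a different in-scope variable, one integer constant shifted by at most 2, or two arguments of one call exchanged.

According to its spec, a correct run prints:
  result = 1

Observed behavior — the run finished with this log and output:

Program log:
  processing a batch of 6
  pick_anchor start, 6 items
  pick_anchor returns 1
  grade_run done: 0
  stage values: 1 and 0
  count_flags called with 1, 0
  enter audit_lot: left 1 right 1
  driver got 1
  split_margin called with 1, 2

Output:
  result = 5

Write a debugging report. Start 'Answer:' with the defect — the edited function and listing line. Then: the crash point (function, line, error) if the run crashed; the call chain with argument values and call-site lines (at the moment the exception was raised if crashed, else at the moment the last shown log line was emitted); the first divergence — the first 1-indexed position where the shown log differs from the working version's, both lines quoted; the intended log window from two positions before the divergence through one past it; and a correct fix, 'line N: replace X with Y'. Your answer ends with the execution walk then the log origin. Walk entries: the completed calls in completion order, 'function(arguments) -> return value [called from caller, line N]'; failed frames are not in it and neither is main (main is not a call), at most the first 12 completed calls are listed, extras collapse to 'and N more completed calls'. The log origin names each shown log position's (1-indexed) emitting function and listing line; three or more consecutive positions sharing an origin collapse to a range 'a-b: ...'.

Answer: the defect is in main at line 45.
Key fact: Every logged value matches the working version; the printed result is what differs.
Call chain: main -> split_margin(1, 2) (called at line 44).
First divergence: none — the logs agree in full.
Execution walk:
  pick_anchor([-2, 0, -1, 5, 3, -4]) -> 1  [called from main, line 39]
  grade_run([-2, 0, -1, 5, 3, -4], 5) -> 0  [called from main, line 40]
  audit_lot(1, 1) -> 1  [called from count_flags, line 27]
  count_flags(1, 0) -> 1  [called from main, line 42]
  split_margin(1, 2) -> 1  [called from main, line 44]
Origin of each log line:
  1: emitted by main (line 38)
  2: emitted by pick_anchor (line 2)
  3: emitted by pick_anchor (line 6)
  4: emitted by grade_run (line 14)
  5: emitted by main (line 41)
  6: emitted by count_flags (line 24)
  7: emitted by audit_lot (line 18)
  8: emitted by main (line 43)
  9: emitted by split_margin (line 30)
A correct fix: line 45: replace `total` with `mark`.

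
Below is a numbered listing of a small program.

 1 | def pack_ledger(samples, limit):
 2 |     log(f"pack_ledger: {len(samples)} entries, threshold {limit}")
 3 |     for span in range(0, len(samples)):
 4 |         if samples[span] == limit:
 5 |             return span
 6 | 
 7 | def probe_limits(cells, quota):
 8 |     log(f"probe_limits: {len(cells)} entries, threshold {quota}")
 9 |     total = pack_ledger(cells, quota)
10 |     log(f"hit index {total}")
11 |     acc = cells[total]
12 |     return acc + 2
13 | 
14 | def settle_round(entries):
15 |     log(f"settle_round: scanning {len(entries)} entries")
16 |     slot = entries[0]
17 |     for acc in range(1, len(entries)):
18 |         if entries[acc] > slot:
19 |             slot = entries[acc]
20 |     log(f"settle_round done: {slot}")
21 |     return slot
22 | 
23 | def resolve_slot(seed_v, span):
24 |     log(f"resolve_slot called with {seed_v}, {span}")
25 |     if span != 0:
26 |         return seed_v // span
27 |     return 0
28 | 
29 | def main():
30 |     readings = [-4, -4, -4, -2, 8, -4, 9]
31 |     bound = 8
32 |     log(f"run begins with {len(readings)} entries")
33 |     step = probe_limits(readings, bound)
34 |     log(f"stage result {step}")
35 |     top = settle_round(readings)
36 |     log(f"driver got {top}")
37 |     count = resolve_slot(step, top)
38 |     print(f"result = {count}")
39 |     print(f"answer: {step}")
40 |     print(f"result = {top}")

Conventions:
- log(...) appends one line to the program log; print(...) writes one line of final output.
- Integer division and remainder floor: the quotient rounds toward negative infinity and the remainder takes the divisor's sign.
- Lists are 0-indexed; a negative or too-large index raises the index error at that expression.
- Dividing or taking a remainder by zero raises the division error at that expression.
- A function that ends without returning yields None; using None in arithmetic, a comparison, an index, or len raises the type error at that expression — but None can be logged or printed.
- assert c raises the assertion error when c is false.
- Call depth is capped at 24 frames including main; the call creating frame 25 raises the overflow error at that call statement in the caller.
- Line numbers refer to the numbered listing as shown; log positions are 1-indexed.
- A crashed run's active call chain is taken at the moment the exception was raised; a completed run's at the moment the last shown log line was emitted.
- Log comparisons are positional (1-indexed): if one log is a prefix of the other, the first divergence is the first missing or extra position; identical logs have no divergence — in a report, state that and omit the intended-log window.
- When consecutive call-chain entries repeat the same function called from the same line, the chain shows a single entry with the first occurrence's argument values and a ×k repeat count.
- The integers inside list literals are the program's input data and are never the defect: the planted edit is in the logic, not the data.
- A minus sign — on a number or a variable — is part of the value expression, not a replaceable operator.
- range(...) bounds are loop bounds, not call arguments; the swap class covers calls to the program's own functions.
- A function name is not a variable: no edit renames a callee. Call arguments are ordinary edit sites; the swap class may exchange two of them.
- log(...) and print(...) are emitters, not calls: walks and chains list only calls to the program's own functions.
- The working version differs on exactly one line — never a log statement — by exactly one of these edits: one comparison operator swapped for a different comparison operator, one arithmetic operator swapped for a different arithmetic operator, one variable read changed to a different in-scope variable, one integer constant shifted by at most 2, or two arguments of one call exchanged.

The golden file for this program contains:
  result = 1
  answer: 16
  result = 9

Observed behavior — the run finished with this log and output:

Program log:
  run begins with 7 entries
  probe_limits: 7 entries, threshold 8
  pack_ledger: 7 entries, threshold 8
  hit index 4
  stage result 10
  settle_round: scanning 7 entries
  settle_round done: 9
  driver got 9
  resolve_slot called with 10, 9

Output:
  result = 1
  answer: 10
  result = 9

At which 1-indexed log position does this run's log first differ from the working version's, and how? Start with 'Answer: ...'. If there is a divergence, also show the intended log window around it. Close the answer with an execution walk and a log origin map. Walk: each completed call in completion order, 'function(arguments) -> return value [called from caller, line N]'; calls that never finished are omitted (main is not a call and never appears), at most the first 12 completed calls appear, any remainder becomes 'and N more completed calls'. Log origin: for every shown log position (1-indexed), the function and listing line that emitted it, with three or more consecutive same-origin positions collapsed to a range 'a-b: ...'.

Answer: position 5 — shown 'stage result 10', intended 'stage result 16'.
Intended log window:
  3: pack_ledger: 7 entries, threshold 8
  4: hit index 4
  5: stage result 16
  6: settle_round: scanning 7 entries
Execution walk:
  pack_ledger([-4, -4, -4, -2, 8, -4, 9], 8) -> 4  [called from probe_limits, line 9]
  probe_limits([-4, -4, -4, -2, 8, -4, 9], 8) -> 10  [called from main, line 33]
  settle_round([-4, -4, -4, -2, 8, -4, 9]) -> 9  [called from main, line 35]
  resolve_slot(10, 9) -> 1  [called from main, line 37]
Log line origins:
  1: from main, line 32
  2: from probe_limits, line 8
  3: from pack_ledger, line 2
  4: from probe_limits, line 10
  5: from main, line 34
  6: from settle_round, line 15
  7: from settle_round, line 20
  8: from main, line 36
  9: from resolve_slot, line 24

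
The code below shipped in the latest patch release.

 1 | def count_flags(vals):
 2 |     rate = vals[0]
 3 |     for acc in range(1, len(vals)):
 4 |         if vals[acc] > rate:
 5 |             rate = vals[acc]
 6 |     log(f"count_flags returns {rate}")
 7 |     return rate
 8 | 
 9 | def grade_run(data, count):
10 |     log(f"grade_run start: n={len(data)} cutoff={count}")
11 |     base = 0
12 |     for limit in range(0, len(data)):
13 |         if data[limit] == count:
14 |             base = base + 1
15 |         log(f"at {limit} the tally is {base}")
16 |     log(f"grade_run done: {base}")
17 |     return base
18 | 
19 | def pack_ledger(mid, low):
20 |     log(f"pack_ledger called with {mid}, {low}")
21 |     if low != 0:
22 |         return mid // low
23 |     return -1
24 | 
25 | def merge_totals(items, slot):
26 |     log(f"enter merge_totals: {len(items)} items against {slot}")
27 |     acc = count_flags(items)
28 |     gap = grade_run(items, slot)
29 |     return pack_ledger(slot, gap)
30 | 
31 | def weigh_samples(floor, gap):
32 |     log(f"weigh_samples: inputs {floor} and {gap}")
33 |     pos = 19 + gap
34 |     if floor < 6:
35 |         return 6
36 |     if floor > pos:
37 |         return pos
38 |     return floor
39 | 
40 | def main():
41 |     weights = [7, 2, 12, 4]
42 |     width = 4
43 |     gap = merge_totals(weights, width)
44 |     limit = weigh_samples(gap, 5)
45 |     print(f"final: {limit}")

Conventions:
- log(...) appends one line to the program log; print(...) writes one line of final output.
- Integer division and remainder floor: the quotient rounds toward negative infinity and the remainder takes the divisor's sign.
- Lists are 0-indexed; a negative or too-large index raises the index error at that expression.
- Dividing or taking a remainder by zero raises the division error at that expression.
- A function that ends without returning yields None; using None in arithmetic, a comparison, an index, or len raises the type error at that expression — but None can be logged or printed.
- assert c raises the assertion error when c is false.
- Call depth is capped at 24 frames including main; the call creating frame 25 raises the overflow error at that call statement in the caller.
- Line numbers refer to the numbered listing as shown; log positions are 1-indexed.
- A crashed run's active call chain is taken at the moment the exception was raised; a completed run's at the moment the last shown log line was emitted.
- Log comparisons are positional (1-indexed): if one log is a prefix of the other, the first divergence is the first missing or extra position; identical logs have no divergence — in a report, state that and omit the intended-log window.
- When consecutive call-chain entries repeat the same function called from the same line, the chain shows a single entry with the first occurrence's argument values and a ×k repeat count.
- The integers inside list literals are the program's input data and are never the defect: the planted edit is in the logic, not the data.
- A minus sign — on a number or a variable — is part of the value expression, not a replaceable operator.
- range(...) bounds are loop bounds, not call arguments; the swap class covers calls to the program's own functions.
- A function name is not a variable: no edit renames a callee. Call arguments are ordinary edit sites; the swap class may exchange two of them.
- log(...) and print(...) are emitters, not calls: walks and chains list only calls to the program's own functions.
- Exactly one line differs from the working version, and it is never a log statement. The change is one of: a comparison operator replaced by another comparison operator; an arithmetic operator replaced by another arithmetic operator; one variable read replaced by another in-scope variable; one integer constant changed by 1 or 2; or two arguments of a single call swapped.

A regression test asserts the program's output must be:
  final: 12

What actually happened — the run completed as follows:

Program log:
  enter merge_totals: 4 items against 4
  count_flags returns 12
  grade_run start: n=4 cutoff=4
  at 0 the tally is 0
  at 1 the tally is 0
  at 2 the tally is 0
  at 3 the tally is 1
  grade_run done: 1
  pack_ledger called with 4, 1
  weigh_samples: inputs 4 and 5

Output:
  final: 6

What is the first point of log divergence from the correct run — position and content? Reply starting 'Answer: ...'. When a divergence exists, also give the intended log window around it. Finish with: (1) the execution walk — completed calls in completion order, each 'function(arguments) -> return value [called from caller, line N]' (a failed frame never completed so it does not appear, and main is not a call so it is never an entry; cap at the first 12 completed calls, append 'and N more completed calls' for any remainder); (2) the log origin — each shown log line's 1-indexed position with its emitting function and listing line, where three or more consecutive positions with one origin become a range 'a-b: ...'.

Answer: position 9 — the shown line 'pack_ledger called with 4, 1' should read 'pack_ledger called with 12, 1'.
Intended log window:
  7: at 3 the tally is 1
  8: grade_run done: 1
  9: pack_ledger called with 12, 1
  10: weigh_samples: inputs 12 and 5
Execution walk:
  count_flags([7, 2, 12, 4]) -> 12  [called from merge_totals, line 27]
  grade_run([7, 2, 12, 4], 4) -> 1  [called from merge_totals, line 28]
  pack_ledger(4, 1) -> 4  [called from merge_totals, line 29]
  merge_totals([7, 2, 12, 4], 4) -> 4  [called from main, line 43]
  weigh_samples(4, 5) -> 6  [called from main, line 44]
Log origin:
  1: emitted by merge_totals (line 26)
  2: emitted by count_flags (line 6)
  3: emitted by grade_run (line 10)
  4-7: emitted by grade_run (line 15)
  8: emitted by grade_run (line 16)
  9: emitted by pack_ledger (line 20)
  10: emitted by weigh_samples (line 32)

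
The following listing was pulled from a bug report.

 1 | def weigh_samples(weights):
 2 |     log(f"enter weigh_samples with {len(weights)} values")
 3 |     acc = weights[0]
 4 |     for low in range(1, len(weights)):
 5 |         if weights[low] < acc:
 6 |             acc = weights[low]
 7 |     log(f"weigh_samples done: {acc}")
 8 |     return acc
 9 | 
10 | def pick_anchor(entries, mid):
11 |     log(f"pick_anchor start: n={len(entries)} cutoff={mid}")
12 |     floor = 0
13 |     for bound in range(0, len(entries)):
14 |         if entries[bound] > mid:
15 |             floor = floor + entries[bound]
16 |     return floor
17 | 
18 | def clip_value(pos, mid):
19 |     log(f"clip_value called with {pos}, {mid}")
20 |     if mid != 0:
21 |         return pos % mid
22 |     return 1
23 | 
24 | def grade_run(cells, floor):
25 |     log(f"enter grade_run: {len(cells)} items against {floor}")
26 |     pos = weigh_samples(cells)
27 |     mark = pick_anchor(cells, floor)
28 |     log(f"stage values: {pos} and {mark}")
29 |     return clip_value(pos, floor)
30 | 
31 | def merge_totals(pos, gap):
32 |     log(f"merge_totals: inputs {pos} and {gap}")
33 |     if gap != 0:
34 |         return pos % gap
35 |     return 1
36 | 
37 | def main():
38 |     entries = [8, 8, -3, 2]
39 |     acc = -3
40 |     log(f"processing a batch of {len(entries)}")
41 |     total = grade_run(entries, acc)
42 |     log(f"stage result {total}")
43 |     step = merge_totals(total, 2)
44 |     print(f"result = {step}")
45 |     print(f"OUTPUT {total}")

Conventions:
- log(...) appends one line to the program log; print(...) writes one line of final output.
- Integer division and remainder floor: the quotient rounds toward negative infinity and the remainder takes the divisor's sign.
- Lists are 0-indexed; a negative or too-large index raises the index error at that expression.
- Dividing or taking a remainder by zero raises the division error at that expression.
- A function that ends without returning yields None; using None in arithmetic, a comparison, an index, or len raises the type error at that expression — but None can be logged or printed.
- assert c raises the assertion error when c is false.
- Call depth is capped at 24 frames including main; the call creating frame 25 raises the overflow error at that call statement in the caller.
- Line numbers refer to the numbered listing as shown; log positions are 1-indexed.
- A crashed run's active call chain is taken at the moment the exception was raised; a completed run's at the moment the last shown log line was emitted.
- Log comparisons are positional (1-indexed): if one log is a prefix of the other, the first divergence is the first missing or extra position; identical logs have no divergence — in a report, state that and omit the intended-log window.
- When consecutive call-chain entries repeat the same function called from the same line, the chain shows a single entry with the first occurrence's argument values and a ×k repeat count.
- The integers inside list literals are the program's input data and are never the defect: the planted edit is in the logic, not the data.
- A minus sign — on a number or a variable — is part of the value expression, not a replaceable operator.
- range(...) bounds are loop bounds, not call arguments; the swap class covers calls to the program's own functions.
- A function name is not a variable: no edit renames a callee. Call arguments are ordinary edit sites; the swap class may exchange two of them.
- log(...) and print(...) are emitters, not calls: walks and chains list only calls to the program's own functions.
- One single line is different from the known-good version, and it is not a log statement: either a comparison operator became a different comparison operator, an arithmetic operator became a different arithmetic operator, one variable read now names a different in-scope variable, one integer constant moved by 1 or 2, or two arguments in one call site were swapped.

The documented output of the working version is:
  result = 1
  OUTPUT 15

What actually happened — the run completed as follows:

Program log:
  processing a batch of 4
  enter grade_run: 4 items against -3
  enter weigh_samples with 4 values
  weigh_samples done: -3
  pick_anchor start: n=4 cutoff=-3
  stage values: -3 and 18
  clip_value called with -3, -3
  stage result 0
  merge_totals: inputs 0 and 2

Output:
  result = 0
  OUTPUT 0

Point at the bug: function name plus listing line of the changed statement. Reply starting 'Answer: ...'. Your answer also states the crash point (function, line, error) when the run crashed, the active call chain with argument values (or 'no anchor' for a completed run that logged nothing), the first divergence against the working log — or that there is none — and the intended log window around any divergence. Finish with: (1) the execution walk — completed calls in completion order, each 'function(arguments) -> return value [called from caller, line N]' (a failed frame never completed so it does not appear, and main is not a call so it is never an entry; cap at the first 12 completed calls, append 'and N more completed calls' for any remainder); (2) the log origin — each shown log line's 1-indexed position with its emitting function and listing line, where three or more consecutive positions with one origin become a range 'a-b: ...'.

Answer: the defect is in grade_run at line 29.
Core observation: Everything matches until log position 7, which reads 'clip_value called with -3, -3' in place of 'clip_value called with -3, 18'.
Call chain: main -> merge_totals(0, 2) (called at line 43).
First divergence: at position 7 the run shows 'clip_value called with -3, -3' where the working version logs 'clip_value called with -3, 18'.
Intended log window:
  5: pick_anchor start: n=4 cutoff=-3
  6: stage values: -3 and 18
  7: clip_value called with -3, 18
  8: stage result 15
Execution walk:
  weigh_samples([8, 8, -3, 2]) -> -3  [called from grade_run, line 26]
  pick_anchor([8, 8, -3, 2], -3) -> 18  [called from grade_run, line 27]
  clip_value(-3, -3) -> 0  [called from grade_run, line 29]
  grade_run([8, 8, -3, 2], -3) -> 0  [called from main, line 41]
  merge_totals(0, 2) -> 0  [called from main, line 43]
Origin of each log line:
  1: emitted by main (line 40)
  2: emitted by grade_run (line 25)
  3: emitted by weigh_samples (line 2)
  4: emitted by weigh_samples (line 7)
  5: emitted by pick_anchor (line 11)
  6: emitted by grade_run (line 28)
  7: emitted by clip_value (line 19)
  8: emitted by main (line 42)
  9: emitted by merge_totals (line 32)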